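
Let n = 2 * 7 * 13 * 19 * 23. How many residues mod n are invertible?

28512

φ(2) = 2 − 1 = 1.
φ(7) = 7 − 1 = 6.
φ(13) = 13 − 1 = 12.
φ(19) = 19 − 1 = 18.
φ(23) = 23 − 1 = 22.
φ(79534) = 1 × 6 × 12 × 18 × 22 = 28512.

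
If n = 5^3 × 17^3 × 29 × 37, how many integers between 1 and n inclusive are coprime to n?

φ(658956125) = 658956125 · (1 − 1/5) · (1 − 1/17) · (1 − 1/29) · (1 − 1/37)
       = 658956125 · 64512/91205 = 466099200.

466099200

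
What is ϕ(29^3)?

23548

φ(24389) = 24389 · (1 − 1/29)
       = 24389 · 28/29 = 23548.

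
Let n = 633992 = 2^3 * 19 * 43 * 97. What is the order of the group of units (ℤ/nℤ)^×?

290304

φ(633992) = 633992 · (1 − 1/2) · (1 − 1/19) · (1 − 1/43) · (1 − 1/97)
       = 633992 · 72576/158498 = 290304.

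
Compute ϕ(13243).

11520

Factor 13243: 13243 = 17 * 19 * 41.
φ(17) = 17 − 1 = 16.
φ(19) = 19 − 1 = 18.
φ(41) = 41 − 1 = 40.
Since φ is multiplicative, φ(13243) = 16 · 18 · 40 = 11520.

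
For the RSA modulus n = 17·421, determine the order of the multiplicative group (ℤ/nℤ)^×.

6720

φ(n) = (p − 1)(q − 1) = (17−1)(421−1) = 16·420 = 6720.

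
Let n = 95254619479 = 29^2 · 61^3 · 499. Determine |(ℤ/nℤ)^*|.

90280985760

φ(95254619479) = 95254619479 · (1 − 1/29) · (1 − 1/61) · (1 − 1/499)
       = 95254619479 · 836640/882731 = 90280985760.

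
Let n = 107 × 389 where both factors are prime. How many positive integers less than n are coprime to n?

41128

φ(41623) = 41623 · (1 − 1/107) · (1 − 1/389)
       = 41623 · 41128/41623 = 41128.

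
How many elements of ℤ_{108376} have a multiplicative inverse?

47520

Factor 108376: 108376 = 2^3 · 19 · 23 · 31.
φ(108376) = 108376 · (1 − 1/2) · (1 − 1/19) · (1 − 1/23) · (1 − 1/31)
       = 108376 · 11880/27094 = 47520.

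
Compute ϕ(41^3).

67240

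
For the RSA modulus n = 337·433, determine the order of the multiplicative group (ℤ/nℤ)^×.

145152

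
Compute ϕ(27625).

Factor 27625: 27625 = 5**3 * 13 * 17.
φ(5^3) = 5^2·(5−1) = 25·4 = 100.
φ(13) = 13 − 1 = 12.
φ(17) = 17 − 1 = 16.
Since φ is multiplicative, φ(27625) = 100 · 12 · 16 = 19200.

19200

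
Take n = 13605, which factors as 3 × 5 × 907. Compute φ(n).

φ(3) = 3 − 1 = 2.
φ(5) = 5 − 1 = 4.
φ(907) = 907 − 1 = 906.
Since φ is multiplicative, φ(13605) = 2 · 4 · 906 = 7248.

7248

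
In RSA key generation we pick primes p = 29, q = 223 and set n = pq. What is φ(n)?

6216

φ(pq) = (p−1)(q−1) = 28 · 222 = 6216.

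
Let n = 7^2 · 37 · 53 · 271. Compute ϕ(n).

φ(26040119) = 26040119 · (1 − 1/7) · (1 − 1/37) · (1 − 1/53) · (1 − 1/271)
       = 26040119 · 3032640/3720017 = 21228480.

21228480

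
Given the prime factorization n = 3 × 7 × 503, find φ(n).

6024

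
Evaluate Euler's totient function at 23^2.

506

φ(529) = 529 · (1 − 1/23)
       = 529 · 22/23 = 506.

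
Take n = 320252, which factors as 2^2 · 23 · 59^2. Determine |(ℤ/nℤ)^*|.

φ(320252) = 320252 · (1 − 1/2) · (1 − 1/23) · (1 − 1/59)
       = 320252 · 1276/2714 = 150568.

150568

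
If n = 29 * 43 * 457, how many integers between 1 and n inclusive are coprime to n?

φ(29) = 29 − 1 = 28.
φ(43) = 43 − 1 = 42.
φ(457) = 457 − 1 = 456.
Since φ is multiplicative, φ(569879) = 28 · 42 · 456 = 536256.

536256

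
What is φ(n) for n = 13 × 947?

11352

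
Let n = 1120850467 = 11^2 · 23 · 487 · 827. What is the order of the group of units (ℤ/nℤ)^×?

φ(11^2) = 11^1·(11−1) = 11·10 = 110.
φ(23) = 23 − 1 = 22.
φ(487) = 487 − 1 = 486.
φ(827) = 827 − 1 = 826.
Since φ is multiplicative, φ(1120850467) = 110 · 22 · 486 · 826 = 971475120.

971475120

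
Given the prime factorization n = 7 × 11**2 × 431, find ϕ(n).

283800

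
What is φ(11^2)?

110

φ(11^2) = 11^2 − 11^1 = 121 − 11 = 110.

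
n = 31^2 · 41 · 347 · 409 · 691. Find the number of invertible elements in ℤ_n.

φ(31^2) = 31^1·(31−1) = 31·30 = 930.
φ(41) = 41 − 1 = 40.
φ(347) = 347 − 1 = 346.
φ(409) = 409 − 1 = 408.
φ(691) = 691 − 1 = 690.
Multiply: 930 · 40 · 346 · 408 · 690 = 3623500224000.

3623500224000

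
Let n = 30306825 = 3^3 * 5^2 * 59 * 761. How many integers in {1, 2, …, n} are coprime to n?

φ(30306825) = 30306825 · (1 − 1/3) · (1 − 1/5) · (1 − 1/59) · (1 − 1/761)
       = 30306825 · 352640/673485 = 15868800.

15868800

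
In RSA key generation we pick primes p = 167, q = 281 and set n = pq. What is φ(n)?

φ(pq) = (p−1)(q−1) = 166 · 280 = 46480.

46480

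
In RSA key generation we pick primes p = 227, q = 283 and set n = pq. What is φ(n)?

63732

φ(n) = (p − 1)(q − 1) = (227−1)(283−1) = 226·282 = 63732.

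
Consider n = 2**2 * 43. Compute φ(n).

φ(2^2) = 2^2 − 2^1 = 4 − 2 = 2.
φ(43) = 43 − 1 = 42.
φ(172) = 2 × 42 = 84.

84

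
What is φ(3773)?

Prime factorization: 3773 = 7^3 · 11.
φ(3773) = 3773 · (1 − 1/7) · (1 − 1/11)
       = 3773 · 60/77 = 2940.

2940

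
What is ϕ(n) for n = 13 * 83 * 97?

94464

φ(104663) = 104663 · (1 − 1/13) · (1 − 1/83) · (1 − 1/97)
       = 104663 · 94464/104663 = 94464.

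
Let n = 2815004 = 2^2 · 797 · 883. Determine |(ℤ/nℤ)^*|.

φ(2^2) = 2^1·(2−1) = 2·1 = 2.
φ(797) = 797 − 1 = 796.
φ(883) = 883 − 1 = 882.
Multiply: 2 · 796 · 882 = 1404144.

1404144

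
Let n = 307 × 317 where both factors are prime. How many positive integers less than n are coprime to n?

96696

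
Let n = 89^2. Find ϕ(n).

7832

φ(7921) = 7921 · (1 − 1/89)
       = 7921 · 88/89 = 7832.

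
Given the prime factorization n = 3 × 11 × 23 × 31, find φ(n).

φ(23529) = 23529 · (1 − 1/3) · (1 − 1/11) · (1 − 1/23) · (1 − 1/31)
       = 23529 · 13200/23529 = 13200.

13200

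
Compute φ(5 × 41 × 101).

16000

φ(20705) = 20705 · (1 − 1/5) · (1 − 1/41) · (1 − 1/101)
       = 20705 · 16000/20705 = 16000.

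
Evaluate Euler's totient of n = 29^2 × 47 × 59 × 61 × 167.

21577503360

φ(23757031391) = 23757031391 · (1 − 1/29) · (1 − 1/47) · (1 − 1/59) · (1 − 1/61) · (1 − 1/167)
       = 23757031391 · 744051840/819207979 = 21577503360.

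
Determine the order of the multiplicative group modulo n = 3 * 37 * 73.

5184

φ(3) = 3 − 1 = 2.
φ(37) = 37 − 1 = 36.
φ(73) = 73 − 1 = 72.
Multiply: 2 · 36 · 72 = 5184.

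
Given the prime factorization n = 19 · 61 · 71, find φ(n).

75600

φ(19) = 19 − 1 = 18.
φ(61) = 61 − 1 = 60.
φ(71) = 71 − 1 = 70.
Multiply: 18 · 60 · 70 = 75600.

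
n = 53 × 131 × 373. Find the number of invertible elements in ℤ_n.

2514720

φ(53) = 53 − 1 = 52.
φ(131) = 131 − 1 = 130.
φ(373) = 373 − 1 = 372.
Since φ is multiplicative, φ(2589739) = 52 · 130 · 372 = 2514720.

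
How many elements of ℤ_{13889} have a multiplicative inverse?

Prime factorization: 13889 = 17 × 19 × 43.
φ(13889) = 13889 · (1 − 1/17) · (1 − 1/19) · (1 − 1/43)
       = 13889 · 12096/13889 = 12096.

12096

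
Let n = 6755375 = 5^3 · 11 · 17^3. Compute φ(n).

φ(6755375) = 6755375 · (1 − 1/5) · (1 − 1/11) · (1 − 1/17)
       = 6755375 · 640/935 = 4624000.

4624000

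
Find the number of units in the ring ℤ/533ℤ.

480

Prime factorization: 533 = 13 * 41.
φ(13) = 13 − 1 = 12.
φ(41) = 41 − 1 = 40.
φ(533) = 12 × 40 = 480.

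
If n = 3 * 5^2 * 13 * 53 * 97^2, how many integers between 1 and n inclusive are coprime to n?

232427520

φ(486210075) = 486210075 · (1 − 1/3) · (1 − 1/5) · (1 − 1/13) · (1 − 1/53) · (1 − 1/97)
       = 486210075 · 479232/1002495 = 232427520.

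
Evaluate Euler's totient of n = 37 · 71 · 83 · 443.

φ(37) = 37 − 1 = 36.
φ(71) = 71 − 1 = 70.
φ(83) = 83 − 1 = 82.
φ(443) = 443 − 1 = 442.
φ(96592163) = 36 × 70 × 82 × 442 = 91334880.

91334880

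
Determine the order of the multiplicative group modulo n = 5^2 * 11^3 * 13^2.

3775200

φ(5^2) = 5^2 − 5^1 = 25 − 5 = 20.
φ(11^3) = 11^3 − 11^2 = 1331 − 121 = 1210.
φ(13^2) = 13^2 − 13^1 = 169 − 13 = 156.
Since φ is multiplicative, φ(5623475) = 20 · 1210 · 156 = 3775200.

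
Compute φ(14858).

Factor 14858: 14858 = 2 * 17 * 19 * 23.
φ(2) = 2 − 1 = 1.
φ(17) = 17 − 1 = 16.
φ(19) = 19 − 1 = 18.
φ(23) = 23 − 1 = 22.
Multiply: 1 · 16 · 18 · 22 = 6336.

6336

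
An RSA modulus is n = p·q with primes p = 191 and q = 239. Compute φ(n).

φ(pq) = (p−1)(q−1) = 190 · 238 = 45220.

45220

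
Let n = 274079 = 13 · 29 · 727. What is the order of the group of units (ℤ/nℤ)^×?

243936

φ(274079) = 274079 · (1 − 1/13) · (1 − 1/29) · (1 − 1/727)
       = 274079 · 243936/274079 = 243936.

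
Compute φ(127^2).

16002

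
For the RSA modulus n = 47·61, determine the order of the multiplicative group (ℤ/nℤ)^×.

φ(n) = (p − 1)(q − 1) = (47−1)(61−1) = 46·60 = 2760.

2760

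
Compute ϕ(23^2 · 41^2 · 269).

222397120

φ(239207981) = 239207981 · (1 − 1/23) · (1 − 1/41) · (1 − 1/269)
       = 239207981 · 235840/253667 = 222397120.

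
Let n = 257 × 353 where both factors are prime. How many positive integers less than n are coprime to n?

90112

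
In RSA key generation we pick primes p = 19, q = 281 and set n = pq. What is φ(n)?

5040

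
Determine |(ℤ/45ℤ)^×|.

First factor: 45 = 3**2 * 5.
φ(3^2) = 3^1·(3−1) = 3·2 = 6.
φ(5) = 5 − 1 = 4.
φ(45) = 6 × 4 = 24.

24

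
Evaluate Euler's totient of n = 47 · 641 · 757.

22256640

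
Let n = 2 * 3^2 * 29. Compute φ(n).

168

φ(2) = 2 − 1 = 1.
φ(3^2) = 3^2 − 3^1 = 9 − 3 = 6.
φ(29) = 29 − 1 = 28.
Multiply: 1 · 6 · 28 = 168.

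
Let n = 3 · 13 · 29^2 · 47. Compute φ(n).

896448

φ(1541553) = 1541553 · (1 − 1/3) · (1 − 1/13) · (1 − 1/29) · (1 − 1/47)
       = 1541553 · 30912/53157 = 896448.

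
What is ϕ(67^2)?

4422

φ(67^2) = 67^1·(67−1) = 67·66 = 4422.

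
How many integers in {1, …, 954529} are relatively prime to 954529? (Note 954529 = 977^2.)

953552

φ(977^2) = 977^1·(977−1) = 977·976 = 953552.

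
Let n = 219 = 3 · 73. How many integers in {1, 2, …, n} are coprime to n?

φ(3) = 3 − 1 = 2.
φ(73) = 73 − 1 = 72.
φ(219) = 2 × 72 = 144.

144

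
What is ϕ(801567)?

449280

First factor: 801567 = 3**2 × 13**2 × 17 × 31.
φ(3^2) = 3^2 − 3^1 = 9 − 3 = 6.
φ(13^2) = 13^1·(13−1) = 13·12 = 156.
φ(17) = 17 − 1 = 16.
φ(31) = 31 − 1 = 30.
Since φ is multiplicative, φ(801567) = 6 · 156 · 16 · 30 = 449280.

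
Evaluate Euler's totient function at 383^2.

φ(383^2) = 383^2 − 383^1 = 146689 − 383 = 146306.

146306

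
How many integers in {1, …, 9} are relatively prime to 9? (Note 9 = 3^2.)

φ(3^2) = 3^2 − 3^1 = 9 − 3 = 6.

6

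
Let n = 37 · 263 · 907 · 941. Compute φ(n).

8032668480

φ(8305281997) = 8305281997 · (1 − 1/37) · (1 − 1/263) · (1 − 1/907) · (1 − 1/941)
       = 8305281997 · 8032668480/8305281997 = 8032668480.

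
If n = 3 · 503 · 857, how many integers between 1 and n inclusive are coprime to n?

859424

φ(3) = 3 − 1 = 2.
φ(503) = 503 − 1 = 502.
φ(857) = 857 − 1 = 856.
Multiply: 2 · 502 · 856 = 859424.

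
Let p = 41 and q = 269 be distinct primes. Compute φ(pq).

10720

φ(n) = (p − 1)(q − 1) = (41−1)(269−1) = 40·268 = 10720.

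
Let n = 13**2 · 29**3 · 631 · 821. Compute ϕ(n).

1897723900800

φ(2135272046791) = 2135272046791 · (1 − 1/13) · (1 − 1/29) · (1 − 1/631) · (1 − 1/821)
       = 2135272046791 · 173577600/195305227 = 1897723900800.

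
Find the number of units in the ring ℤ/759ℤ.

440

Factor 759: 759 = 3 * 11 * 23.
φ(3) = 3 − 1 = 2.
φ(11) = 11 − 1 = 10.
φ(23) = 23 − 1 = 22.
Multiply: 2 · 10 · 22 = 440.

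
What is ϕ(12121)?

12121 = 17 × 23 × 31.
φ(17) = 17 − 1 = 16.
φ(23) = 23 − 1 = 22.
φ(31) = 31 − 1 = 30.
Since φ is multiplicative, φ(12121) = 16 · 22 · 30 = 10560.

10560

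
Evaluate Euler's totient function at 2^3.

4

φ(8) = 8 · (1 − 1/2)
       = 8 · 1/2 = 4.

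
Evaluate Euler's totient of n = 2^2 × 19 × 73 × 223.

φ(2^2) = 2^2 − 2^1 = 4 − 2 = 2.
φ(19) = 19 − 1 = 18.
φ(73) = 73 − 1 = 72.
φ(223) = 223 − 1 = 222.
Multiply: 2 · 18 · 72 · 222 = 575424.

575424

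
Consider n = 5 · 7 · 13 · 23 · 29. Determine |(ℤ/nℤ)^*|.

φ(303485) = 303485 · (1 − 1/5) · (1 − 1/7) · (1 − 1/13) · (1 − 1/23) · (1 − 1/29)
       = 303485 · 177408/303485 = 177408.

177408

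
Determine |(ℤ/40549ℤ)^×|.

36960

Prime factorization: 40549 = 23 × 41 × 43.
φ(23) = 23 − 1 = 22.
φ(41) = 41 − 1 = 40.
φ(43) = 43 − 1 = 42.
φ(40549) = 22 × 40 × 42 = 36960.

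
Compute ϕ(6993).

6993 = 3^3 * 7 * 37.
φ(3^3) = 3^3 − 3^2 = 27 − 9 = 18.
φ(7) = 7 − 1 = 6.
φ(37) = 37 − 1 = 36.
φ(6993) = 18 × 6 × 36 = 3888.

3888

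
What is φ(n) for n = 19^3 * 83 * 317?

168376176

φ(19^3) = 19^2·(19−1) = 361·18 = 6498.
φ(83) = 83 − 1 = 82.
φ(317) = 317 − 1 = 316.
Since φ is multiplicative, φ(180467149) = 6498 · 82 · 316 = 168376176.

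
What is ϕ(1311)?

792

Factor 1311: 1311 = 3 * 19 * 23.
φ(1311) = 1311 · (1 − 1/3) · (1 − 1/19) · (1 − 1/23)
       = 1311 · 792/1311 = 792.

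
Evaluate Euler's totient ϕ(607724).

First factor: 607724 = 2^2 · 13^2 · 29 · 31.
φ(2^2) = 2^1·(2−1) = 2·1 = 2.
φ(13^2) = 13^2 − 13^1 = 169 − 13 = 156.
φ(29) = 29 − 1 = 28.
φ(31) = 31 − 1 = 30.
φ(607724) = 2 × 156 × 28 × 30 = 262080.

262080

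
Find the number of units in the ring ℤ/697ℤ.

Prime factorization: 697 = 17 * 41.
φ(697) = 697 · (1 − 1/17) · (1 − 1/41)
       = 697 · 640/697 = 640.

640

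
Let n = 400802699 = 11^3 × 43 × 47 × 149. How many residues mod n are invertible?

345982560

φ(11^3) = 11^2·(11−1) = 121·10 = 1210.
φ(43) = 43 − 1 = 42.
φ(47) = 47 − 1 = 46.
φ(149) = 149 − 1 = 148.
φ(400802699) = 1210 × 42 × 46 × 148 = 345982560.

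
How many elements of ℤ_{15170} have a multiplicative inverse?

5760

Prime factorization: 15170 = 2 · 5 · 37 · 41.
φ(15170) = 15170 · (1 − 1/2) · (1 − 1/5) · (1 − 1/37) · (1 − 1/41)
       = 15170 · 5760/15170 = 5760.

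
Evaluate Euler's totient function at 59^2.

φ(3481) = 3481 · (1 − 1/59)
       = 3481 · 58/59 = 3422.

3422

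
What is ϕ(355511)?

295680

355511 = 13 * 23 * 29 * 41.
φ(13) = 13 − 1 = 12.
φ(23) = 23 − 1 = 22.
φ(29) = 29 − 1 = 28.
φ(41) = 41 − 1 = 40.
Multiply: 12 · 22 · 28 · 40 = 295680.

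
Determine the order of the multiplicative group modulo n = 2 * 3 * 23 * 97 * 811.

φ(10856046) = 10856046 · (1 − 1/2) · (1 − 1/3) · (1 − 1/23) · (1 − 1/97) · (1 − 1/811)
       = 10856046 · 3421440/10856046 = 3421440.

3421440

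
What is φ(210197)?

Prime factorization: 210197 = 13 × 19 × 23 × 37.
φ(13) = 13 − 1 = 12.
φ(19) = 19 − 1 = 18.
φ(23) = 23 − 1 = 22.
φ(37) = 37 − 1 = 36.
Multiply: 12 · 18 · 22 · 36 = 171072.

171072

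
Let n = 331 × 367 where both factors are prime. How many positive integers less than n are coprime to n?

120780

φ(pq) = (p−1)(q−1) = 330 · 366 = 120780.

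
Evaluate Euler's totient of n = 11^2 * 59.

6380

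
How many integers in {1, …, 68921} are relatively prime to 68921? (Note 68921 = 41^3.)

67240

φ(41^3) = 41^3 − 41^2 = 68921 − 1681 = 67240.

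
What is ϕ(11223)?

11223 = 3^2 × 29 × 43.
φ(11223) = 11223 · (1 − 1/3) · (1 − 1/29) · (1 − 1/43)
       = 11223 · 2352/3741 = 7056.

7056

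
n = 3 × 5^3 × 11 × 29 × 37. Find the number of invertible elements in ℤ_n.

φ(4426125) = 4426125 · (1 − 1/3) · (1 − 1/5) · (1 − 1/11) · (1 − 1/29) · (1 − 1/37)
       = 4426125 · 80640/177045 = 2016000.

2016000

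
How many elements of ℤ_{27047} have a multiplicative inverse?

24192

First factor: 27047 = 17 * 37 * 43.
φ(27047) = 27047 · (1 − 1/17) · (1 − 1/37) · (1 − 1/43)
       = 27047 · 24192/27047 = 24192.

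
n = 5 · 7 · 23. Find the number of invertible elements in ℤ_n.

φ(5) = 5 − 1 = 4.
φ(7) = 7 − 1 = 6.
φ(23) = 23 − 1 = 22.
φ(805) = 4 × 6 × 22 = 528.

528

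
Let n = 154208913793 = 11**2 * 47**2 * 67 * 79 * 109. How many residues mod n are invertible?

132224114880

φ(11^2) = 11^1·(11−1) = 11·10 = 110.
φ(47^2) = 47^1·(47−1) = 47·46 = 2162.
φ(67) = 67 − 1 = 66.
φ(79) = 79 − 1 = 78.
φ(109) = 109 − 1 = 108.
φ(154208913793) = 110 × 2162 × 66 × 78 × 108 = 132224114880.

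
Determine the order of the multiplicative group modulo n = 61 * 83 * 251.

1230000

φ(61) = 61 − 1 = 60.
φ(83) = 83 − 1 = 82.
φ(251) = 251 − 1 = 250.
Multiply: 60 · 82 · 250 = 1230000.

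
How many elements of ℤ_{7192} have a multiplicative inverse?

Prime factorization: 7192 = 2^3 · 29 · 31.
φ(7192) = 7192 · (1 − 1/2) · (1 − 1/29) · (1 − 1/31)
       = 7192 · 840/1798 = 3360.

3360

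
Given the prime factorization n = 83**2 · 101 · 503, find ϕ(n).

341661200

φ(349981867) = 349981867 · (1 − 1/83) · (1 − 1/101) · (1 − 1/503)
       = 349981867 · 4116400/4216649 = 341661200.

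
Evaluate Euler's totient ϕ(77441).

57024

Factor 77441: 77441 = 7 · 13 · 23 · 37.
φ(7) = 7 − 1 = 6.
φ(13) = 13 − 1 = 12.
φ(23) = 23 − 1 = 22.
φ(37) = 37 − 1 = 36.
Multiply: 6 · 12 · 22 · 36 = 57024.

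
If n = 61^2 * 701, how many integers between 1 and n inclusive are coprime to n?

φ(61^2) = 61^2 − 61^1 = 3721 − 61 = 3660.
φ(701) = 701 − 1 = 700.
φ(2608421) = 3660 × 700 = 2562000.

2562000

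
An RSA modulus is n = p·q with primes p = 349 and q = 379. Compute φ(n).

131544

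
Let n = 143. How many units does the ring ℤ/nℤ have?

First factor: 143 = 11 × 13.
φ(11) = 11 − 1 = 10.
φ(13) = 13 − 1 = 12.
Since φ is multiplicative, φ(143) = 10 · 12 = 120.

120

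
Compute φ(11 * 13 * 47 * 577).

3179520

φ(11) = 11 − 1 = 10.
φ(13) = 13 − 1 = 12.
φ(47) = 47 − 1 = 46.
φ(577) = 577 − 1 = 576.
Since φ is multiplicative, φ(3878017) = 10 · 12 · 46 · 576 = 3179520.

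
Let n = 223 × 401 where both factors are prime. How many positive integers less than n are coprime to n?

φ(pq) = (p−1)(q−1) = 222 · 400 = 88800.

88800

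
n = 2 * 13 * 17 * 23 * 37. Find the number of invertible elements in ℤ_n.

φ(376142) = 376142 · (1 − 1/2) · (1 − 1/13) · (1 − 1/17) · (1 − 1/23) · (1 − 1/37)
       = 376142 · 152064/376142 = 152064.

152064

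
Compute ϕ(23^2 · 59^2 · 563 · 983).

φ(1019111278621) = 1019111278621 · (1 − 1/23) · (1 − 1/59) · (1 − 1/563) · (1 − 1/983)
       = 1019111278621 · 704203984/751003153 = 955604806288.

955604806288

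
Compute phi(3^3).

18

φ(3^3) = 3^3 − 3^2 = 27 − 9 = 18.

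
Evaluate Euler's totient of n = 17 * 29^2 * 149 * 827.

1588246016

φ(1761719231) = 1761719231 · (1 − 1/17) · (1 − 1/29) · (1 − 1/149) · (1 − 1/827)
       = 1761719231 · 54767104/60748939 = 1588246016.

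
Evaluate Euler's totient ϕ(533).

480

533 = 13 · 41.
φ(533) = 533 · (1 − 1/13) · (1 − 1/41)
       = 533 · 480/533 = 480.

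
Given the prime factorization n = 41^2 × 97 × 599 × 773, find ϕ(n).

72683120640

φ(75499793539) = 75499793539 · (1 − 1/41) · (1 − 1/97) · (1 − 1/599) · (1 − 1/773)
       = 75499793539 · 1772759040/1841458379 = 72683120640.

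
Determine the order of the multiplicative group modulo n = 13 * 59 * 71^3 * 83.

20138996640

φ(13) = 13 − 1 = 12.
φ(59) = 59 − 1 = 58.
φ(71^3) = 71^2·(71−1) = 5041·70 = 352870.
φ(83) = 83 − 1 = 82.
Since φ is multiplicative, φ(22784972171) = 12 · 58 · 352870 · 82 = 20138996640.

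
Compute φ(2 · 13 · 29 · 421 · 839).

φ(2) = 2 − 1 = 1.
φ(13) = 13 − 1 = 12.
φ(29) = 29 − 1 = 28.
φ(421) = 421 − 1 = 420.
φ(839) = 839 − 1 = 838.
φ(266327126) = 1 × 12 × 28 × 420 × 838 = 118258560.

118258560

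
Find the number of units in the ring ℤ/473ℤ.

473 = 11 * 43.
φ(11) = 11 − 1 = 10.
φ(43) = 43 − 1 = 42.
φ(473) = 10 × 42 = 420.

420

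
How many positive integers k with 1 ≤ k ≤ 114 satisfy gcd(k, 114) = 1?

36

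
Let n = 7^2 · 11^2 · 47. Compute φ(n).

212520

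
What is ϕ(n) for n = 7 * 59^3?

1211388

φ(1437653) = 1437653 · (1 − 1/7) · (1 − 1/59)
       = 1437653 · 348/413 = 1211388.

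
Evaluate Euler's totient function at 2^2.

φ(4) = 4 · (1 − 1/2)
       = 4 · 1/2 = 2.

2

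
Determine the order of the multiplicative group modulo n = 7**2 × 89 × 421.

φ(7^2) = 7^1·(7−1) = 7·6 = 42.
φ(89) = 89 − 1 = 88.
φ(421) = 421 − 1 = 420.
Multiply: 42 · 88 · 420 = 1552320.

1552320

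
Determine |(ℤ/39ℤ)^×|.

24

First factor: 39 = 3 · 13.
φ(3) = 3 − 1 = 2.
φ(13) = 13 − 1 = 12.
Multiply: 2 · 12 = 24.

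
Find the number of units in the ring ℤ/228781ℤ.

First factor: 228781 = 7**3 · 23 · 29.
φ(7^3) = 7^2·(7−1) = 49·6 = 294.
φ(23) = 23 − 1 = 22.
φ(29) = 29 − 1 = 28.
Multiply: 294 · 22 · 28 = 181104.

181104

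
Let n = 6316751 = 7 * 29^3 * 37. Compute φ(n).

φ(6316751) = 6316751 · (1 − 1/7) · (1 − 1/29) · (1 − 1/37)
       = 6316751 · 6048/7511 = 5086368.

5086368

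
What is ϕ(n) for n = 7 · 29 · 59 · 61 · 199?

115758720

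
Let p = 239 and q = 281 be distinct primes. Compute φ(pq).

For distinct primes, φ(pq) = (p−1)(q−1) = 238 × 280 = 66640.

66640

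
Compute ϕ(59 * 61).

φ(3599) = 3599 · (1 − 1/59) · (1 − 1/61)
       = 3599 · 3480/3599 = 3480.

3480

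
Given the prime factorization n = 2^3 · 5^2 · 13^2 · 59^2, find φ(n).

φ(2^3) = 2^3 − 2^2 = 8 − 4 = 4.
φ(5^2) = 5^2 − 5^1 = 25 − 5 = 20.
φ(13^2) = 13^2 − 13^1 = 169 − 13 = 156.
φ(59^2) = 59^2 − 59^1 = 3481 − 59 = 3422.
Multiply: 4 · 20 · 156 · 3422 = 42706560.

42706560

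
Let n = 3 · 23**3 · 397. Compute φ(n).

φ(3) = 3 − 1 = 2.
φ(23^3) = 23^2·(23−1) = 529·22 = 11638.
φ(397) = 397 − 1 = 396.
φ(14490897) = 2 × 11638 × 396 = 9217296.

9217296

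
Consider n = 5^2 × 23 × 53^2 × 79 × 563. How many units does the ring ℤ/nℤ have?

53157287040

φ(5^2) = 5^1·(5−1) = 5·4 = 20.
φ(23) = 23 − 1 = 22.
φ(53^2) = 53^2 − 53^1 = 2809 − 53 = 2756.
φ(79) = 79 − 1 = 78.
φ(563) = 563 − 1 = 562.
Multiply: 20 · 22 · 2756 · 78 · 562 = 53157287040.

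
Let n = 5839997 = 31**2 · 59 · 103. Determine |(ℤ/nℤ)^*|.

φ(5839997) = 5839997 · (1 − 1/31) · (1 − 1/59) · (1 − 1/103)
       = 5839997 · 177480/188387 = 5501880.

5501880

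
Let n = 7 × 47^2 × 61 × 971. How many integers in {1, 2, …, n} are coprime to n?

754970400

φ(7) = 7 − 1 = 6.
φ(47^2) = 47^2 − 47^1 = 2209 − 47 = 2162.
φ(61) = 61 − 1 = 60.
φ(971) = 971 − 1 = 970.
Multiply: 6 · 2162 · 60 · 970 = 754970400.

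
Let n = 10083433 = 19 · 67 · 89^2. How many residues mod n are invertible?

φ(19) = 19 − 1 = 18.
φ(67) = 67 − 1 = 66.
φ(89^2) = 89^2 − 89^1 = 7921 − 89 = 7832.
φ(10083433) = 18 × 66 × 7832 = 9304416.

9304416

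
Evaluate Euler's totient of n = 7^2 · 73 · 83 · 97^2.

2309078016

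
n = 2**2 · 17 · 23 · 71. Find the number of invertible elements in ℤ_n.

49280

φ(2^2) = 2^1·(2−1) = 2·1 = 2.
φ(17) = 17 − 1 = 16.
φ(23) = 23 − 1 = 22.
φ(71) = 71 − 1 = 70.
Since φ is multiplicative, φ(111044) = 2 · 16 · 22 · 70 = 49280.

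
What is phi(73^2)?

φ(5329) = 5329 · (1 − 1/73)
       = 5329 · 72/73 = 5256.

5256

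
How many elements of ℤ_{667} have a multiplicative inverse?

616

Factor 667: 667 = 23 · 29.
φ(667) = 667 · (1 − 1/23) · (1 − 1/29)
       = 667 · 616/667 = 616.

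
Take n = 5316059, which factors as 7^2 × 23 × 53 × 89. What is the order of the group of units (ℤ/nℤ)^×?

φ(7^2) = 7^1·(7−1) = 7·6 = 42.
φ(23) = 23 − 1 = 22.
φ(53) = 53 − 1 = 52.
φ(89) = 89 − 1 = 88.
Multiply: 42 · 22 · 52 · 88 = 4228224.

4228224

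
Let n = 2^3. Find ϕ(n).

4

φ(2^3) = 2^3 − 2^2 = 8 − 4 = 4.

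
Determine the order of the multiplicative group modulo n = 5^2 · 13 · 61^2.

878400

φ(1209325) = 1209325 · (1 − 1/5) · (1 − 1/13) · (1 − 1/61)
       = 1209325 · 2880/3965 = 878400.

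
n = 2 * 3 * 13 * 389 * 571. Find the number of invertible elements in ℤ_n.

5307840

φ(17325282) = 17325282 · (1 − 1/2) · (1 − 1/3) · (1 − 1/13) · (1 − 1/389) · (1 − 1/571)
       = 17325282 · 5307840/17325282 = 5307840.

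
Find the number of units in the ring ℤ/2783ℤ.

First factor: 2783 = 11**2 · 23.
φ(2783) = 2783 · (1 − 1/11) · (1 − 1/23)
       = 2783 · 220/253 = 2420.

2420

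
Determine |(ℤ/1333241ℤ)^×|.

1009008

1333241 = 7**3 · 13**2 · 23.
φ(1333241) = 1333241 · (1 − 1/7) · (1 − 1/13) · (1 − 1/23)
       = 1333241 · 1584/2093 = 1009008.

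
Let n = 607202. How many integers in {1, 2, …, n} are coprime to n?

277704

First factor: 607202 = 2 × 19**2 × 29**2.
φ(607202) = 607202 · (1 − 1/2) · (1 − 1/19) · (1 − 1/29)
       = 607202 · 504/1102 = 277704.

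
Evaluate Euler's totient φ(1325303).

1016064

1325303 = 7^2 · 17 · 37 · 43.
φ(7^2) = 7^1·(7−1) = 7·6 = 42.
φ(17) = 17 − 1 = 16.
φ(37) = 37 − 1 = 36.
φ(43) = 43 − 1 = 42.
Multiply: 42 · 16 · 36 · 42 = 1016064.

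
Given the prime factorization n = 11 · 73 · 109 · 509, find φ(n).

φ(44551243) = 44551243 · (1 − 1/11) · (1 − 1/73) · (1 − 1/109) · (1 − 1/509)
       = 44551243 · 39502080/44551243 = 39502080.

39502080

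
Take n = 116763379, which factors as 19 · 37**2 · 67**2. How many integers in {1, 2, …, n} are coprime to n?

106021872

φ(116763379) = 116763379 · (1 − 1/19) · (1 − 1/37) · (1 − 1/67)
       = 116763379 · 42768/47101 = 106021872.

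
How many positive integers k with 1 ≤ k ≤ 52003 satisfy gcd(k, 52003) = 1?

38016

Factor 52003: 52003 = 7 · 17 · 19 · 23.
φ(52003) = 52003 · (1 − 1/7) · (1 − 1/17) · (1 − 1/19) · (1 − 1/23)
       = 52003 · 38016/52003 = 38016.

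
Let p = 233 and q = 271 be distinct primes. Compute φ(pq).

φ(63143) = 63143 · (1 − 1/233) · (1 − 1/271)
       = 63143 · 62640/63143 = 62640.

62640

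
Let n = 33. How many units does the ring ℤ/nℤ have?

20

First factor: 33 = 3 * 11.
φ(3) = 3 − 1 = 2.
φ(11) = 11 − 1 = 10.
φ(33) = 2 × 10 = 20.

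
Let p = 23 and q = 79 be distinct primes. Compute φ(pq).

1716

For distinct primes, φ(pq) = (p−1)(q−1) = 22 × 78 = 1716.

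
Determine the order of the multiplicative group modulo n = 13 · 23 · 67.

φ(20033) = 20033 · (1 − 1/13) · (1 − 1/23) · (1 − 1/67)
       = 20033 · 17424/20033 = 17424.

17424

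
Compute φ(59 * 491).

φ(28969) = 28969 · (1 − 1/59) · (1 − 1/491)
       = 28969 · 28420/28969 = 28420.

28420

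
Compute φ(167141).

144144

167141 = 13^2 * 23 * 43.
φ(167141) = 167141 · (1 − 1/13) · (1 − 1/23) · (1 − 1/43)
       = 167141 · 11088/12857 = 144144.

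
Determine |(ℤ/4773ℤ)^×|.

3024

Factor 4773: 4773 = 3 · 37 · 43.
φ(4773) = 4773 · (1 − 1/3) · (1 − 1/37) · (1 − 1/43)
       = 4773 · 3024/4773 = 3024.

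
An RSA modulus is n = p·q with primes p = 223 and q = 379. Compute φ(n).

83916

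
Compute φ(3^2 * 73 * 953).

φ(3^2) = 3^1·(3−1) = 3·2 = 6.
φ(73) = 73 − 1 = 72.
φ(953) = 953 − 1 = 952.
Multiply: 6 · 72 · 952 = 411264.

411264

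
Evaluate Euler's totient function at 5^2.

φ(25) = 25 · (1 − 1/5)
       = 25 · 4/5 = 20.

20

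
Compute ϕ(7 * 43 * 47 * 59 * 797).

535179456

φ(7) = 7 − 1 = 6.
φ(43) = 43 − 1 = 42.
φ(47) = 47 − 1 = 46.
φ(59) = 59 − 1 = 58.
φ(797) = 797 − 1 = 796.
φ(665234381) = 6 × 42 × 46 × 58 × 796 = 535179456.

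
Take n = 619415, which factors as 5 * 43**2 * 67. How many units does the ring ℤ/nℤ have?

476784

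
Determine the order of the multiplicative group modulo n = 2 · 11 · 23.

220

φ(506) = 506 · (1 − 1/2) · (1 − 1/11) · (1 − 1/23)
       = 506 · 220/506 = 220.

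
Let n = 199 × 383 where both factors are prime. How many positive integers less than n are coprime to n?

φ(199) = 199 − 1 = 198.
φ(383) = 383 − 1 = 382.
Multiply: 198 · 382 = 75636.

75636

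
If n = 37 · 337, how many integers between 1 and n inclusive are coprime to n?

12096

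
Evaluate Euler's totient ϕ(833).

672

First factor: 833 = 7**2 * 17.
φ(833) = 833 · (1 − 1/7) · (1 − 1/17)
       = 833 · 96/119 = 672.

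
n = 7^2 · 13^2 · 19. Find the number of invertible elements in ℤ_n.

117936

φ(157339) = 157339 · (1 − 1/7) · (1 − 1/13) · (1 − 1/19)
       = 157339 · 1296/1729 = 117936.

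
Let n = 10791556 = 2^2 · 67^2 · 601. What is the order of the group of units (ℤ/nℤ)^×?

φ(10791556) = 10791556 · (1 − 1/2) · (1 − 1/67) · (1 − 1/601)
       = 10791556 · 39600/80534 = 5306400.

5306400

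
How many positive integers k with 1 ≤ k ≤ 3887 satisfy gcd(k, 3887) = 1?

3432

3887 = 13^2 * 23.
φ(13^2) = 13^2 − 13^1 = 169 − 13 = 156.
φ(23) = 23 − 1 = 22.
Since φ is multiplicative, φ(3887) = 156 · 22 = 3432.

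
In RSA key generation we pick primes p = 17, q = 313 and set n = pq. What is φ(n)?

4992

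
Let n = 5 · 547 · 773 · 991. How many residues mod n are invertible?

1669187520

φ(5) = 5 − 1 = 4.
φ(547) = 547 − 1 = 546.
φ(773) = 773 − 1 = 772.
φ(991) = 991 − 1 = 990.
Since φ is multiplicative, φ(2095127605) = 4 · 546 · 772 · 990 = 1669187520.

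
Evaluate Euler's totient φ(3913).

3024

Prime factorization: 3913 = 7 · 13 · 43.
φ(7) = 7 − 1 = 6.
φ(13) = 13 − 1 = 12.
φ(43) = 43 − 1 = 42.
φ(3913) = 6 × 12 × 42 = 3024.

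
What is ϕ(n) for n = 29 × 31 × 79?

65520

φ(71021) = 71021 · (1 − 1/29) · (1 − 1/31) · (1 − 1/79)
       = 71021 · 65520/71021 = 65520.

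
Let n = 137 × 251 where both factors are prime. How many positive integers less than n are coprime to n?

34000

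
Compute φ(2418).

Factor 2418: 2418 = 2 * 3 * 13 * 31.
φ(2418) = 2418 · (1 − 1/2) · (1 − 1/3) · (1 − 1/13) · (1 − 1/31)
       = 2418 · 720/2418 = 720.

720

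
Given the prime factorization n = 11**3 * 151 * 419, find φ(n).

φ(11^3) = 11^2·(11−1) = 121·10 = 1210.
φ(151) = 151 − 1 = 150.
φ(419) = 419 − 1 = 418.
φ(84211039) = 1210 × 150 × 418 = 75867000.

75867000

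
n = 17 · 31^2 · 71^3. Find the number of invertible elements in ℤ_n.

5250705600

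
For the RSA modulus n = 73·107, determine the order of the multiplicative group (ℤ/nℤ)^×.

φ(73) = 73 − 1 = 72.
φ(107) = 107 − 1 = 106.
Multiply: 72 · 106 = 7632.

7632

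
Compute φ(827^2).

683102

φ(827^2) = 827^2 − 827^1 = 683929 − 827 = 683102.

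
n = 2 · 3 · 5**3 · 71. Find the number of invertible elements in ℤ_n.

φ(2) = 2 − 1 = 1.
φ(3) = 3 − 1 = 2.
φ(5^3) = 5^3 − 5^2 = 125 − 25 = 100.
φ(71) = 71 − 1 = 70.
Multiply: 1 · 2 · 100 · 70 = 14000.

14000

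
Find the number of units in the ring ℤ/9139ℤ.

7776

First factor: 9139 = 13 × 19 × 37.
φ(9139) = 9139 · (1 − 1/13) · (1 − 1/19) · (1 − 1/37)
       = 9139 · 7776/9139 = 7776.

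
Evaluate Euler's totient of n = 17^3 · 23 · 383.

φ(17^3) = 17^2·(17−1) = 289·16 = 4624.
φ(23) = 23 − 1 = 22.
φ(383) = 383 − 1 = 382.
φ(43278617) = 4624 × 22 × 382 = 38860096.

38860096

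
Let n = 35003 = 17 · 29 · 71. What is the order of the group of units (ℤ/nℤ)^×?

φ(35003) = 35003 · (1 − 1/17) · (1 − 1/29) · (1 − 1/71)
       = 35003 · 31360/35003 = 31360.

31360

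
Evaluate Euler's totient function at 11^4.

13310

φ(11^4) = 11^4 − 11^3 = 14641 − 1331 = 13310.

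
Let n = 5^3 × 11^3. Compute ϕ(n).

φ(166375) = 166375 · (1 − 1/5) · (1 − 1/11)
       = 166375 · 40/55 = 121000.

121000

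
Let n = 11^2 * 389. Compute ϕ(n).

φ(47069) = 47069 · (1 − 1/11) · (1 − 1/389)
       = 47069 · 3880/4279 = 42680.

42680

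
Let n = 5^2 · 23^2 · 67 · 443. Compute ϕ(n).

295220640

φ(392531225) = 392531225 · (1 − 1/5) · (1 − 1/23) · (1 − 1/67) · (1 − 1/443)
       = 392531225 · 2567136/3413315 = 295220640.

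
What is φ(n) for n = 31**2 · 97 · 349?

31069440

φ(31^2) = 31^2 − 31^1 = 961 − 31 = 930.
φ(97) = 97 − 1 = 96.
φ(349) = 349 − 1 = 348.
Since φ is multiplicative, φ(32532733) = 930 · 96 · 348 = 31069440.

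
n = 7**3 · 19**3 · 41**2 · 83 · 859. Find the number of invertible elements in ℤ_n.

220430672542080

φ(7^3) = 7^2·(7−1) = 49·6 = 294.
φ(19^3) = 19^2·(19−1) = 361·18 = 6498.
φ(41^2) = 41^1·(41−1) = 41·40 = 1640.
φ(83) = 83 − 1 = 82.
φ(859) = 859 − 1 = 858.
φ(281964149077709) = 294 × 6498 × 1640 × 82 × 858 = 220430672542080.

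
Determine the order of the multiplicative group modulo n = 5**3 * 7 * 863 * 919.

474789600

φ(5^3) = 5^2·(5−1) = 25·4 = 100.
φ(7) = 7 − 1 = 6.
φ(863) = 863 − 1 = 862.
φ(919) = 919 − 1 = 918.
Multiply: 100 · 6 · 862 · 918 = 474789600.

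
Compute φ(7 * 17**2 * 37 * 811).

47589120

φ(60704161) = 60704161 · (1 − 1/7) · (1 − 1/17) · (1 − 1/37) · (1 − 1/811)
       = 60704161 · 2799360/3570833 = 47589120.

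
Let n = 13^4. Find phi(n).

φ(13^4) = 13^3·(13−1) = 2197·12 = 26364.

26364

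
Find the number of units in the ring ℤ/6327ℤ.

First factor: 6327 = 3^2 · 19 · 37.
φ(3^2) = 3^2 − 3^1 = 9 − 3 = 6.
φ(19) = 19 − 1 = 18.
φ(37) = 37 − 1 = 36.
Multiply: 6 · 18 · 36 = 3888.

3888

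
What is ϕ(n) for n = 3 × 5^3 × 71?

14000

φ(3) = 3 − 1 = 2.
φ(5^3) = 5^3 − 5^2 = 125 − 25 = 100.
φ(71) = 71 − 1 = 70.
Multiply: 2 · 100 · 70 = 14000.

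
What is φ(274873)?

Factor 274873: 274873 = 17 · 19 · 23 · 37.
φ(17) = 17 − 1 = 16.
φ(19) = 19 − 1 = 18.
φ(23) = 23 − 1 = 22.
φ(37) = 37 − 1 = 36.
Multiply: 16 · 18 · 22 · 36 = 228096.

228096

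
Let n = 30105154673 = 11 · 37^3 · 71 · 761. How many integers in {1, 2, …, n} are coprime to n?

26219088000

φ(30105154673) = 30105154673 · (1 − 1/11) · (1 − 1/37) · (1 − 1/71) · (1 − 1/761)
       = 30105154673 · 19152000/21990617 = 26219088000.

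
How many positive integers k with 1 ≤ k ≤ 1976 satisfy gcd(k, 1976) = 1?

Factor 1976: 1976 = 2^3 * 13 * 19.
φ(1976) = 1976 · (1 − 1/2) · (1 − 1/13) · (1 − 1/19)
       = 1976 · 216/494 = 864.

864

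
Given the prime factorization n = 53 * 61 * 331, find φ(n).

φ(1070123) = 1070123 · (1 − 1/53) · (1 − 1/61) · (1 − 1/331)
       = 1070123 · 1029600/1070123 = 1029600.

1029600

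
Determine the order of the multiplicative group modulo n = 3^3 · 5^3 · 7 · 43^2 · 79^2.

120188577600

φ(272623262625) = 272623262625 · (1 − 1/3) · (1 − 1/5) · (1 − 1/7) · (1 − 1/43) · (1 − 1/79)
       = 272623262625 · 157248/356685 = 120188577600.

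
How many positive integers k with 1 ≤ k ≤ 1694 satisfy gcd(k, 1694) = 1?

Prime factorization: 1694 = 2 × 7 × 11^2.
φ(2) = 2 − 1 = 1.
φ(7) = 7 − 1 = 6.
φ(11^2) = 11^2 − 11^1 = 121 − 11 = 110.
φ(1694) = 1 × 6 × 110 = 660.

660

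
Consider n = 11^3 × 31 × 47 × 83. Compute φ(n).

φ(11^3) = 11^2·(11−1) = 121·10 = 1210.
φ(31) = 31 − 1 = 30.
φ(47) = 47 − 1 = 46.
φ(83) = 83 − 1 = 82.
Since φ is multiplicative, φ(160959161) = 1210 · 30 · 46 · 82 = 136923600.

136923600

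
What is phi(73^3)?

φ(389017) = 389017 · (1 − 1/73)
       = 389017 · 72/73 = 383688.

383688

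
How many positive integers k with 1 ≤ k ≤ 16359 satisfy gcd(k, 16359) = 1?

Factor 16359: 16359 = 3 * 7 * 19 * 41.
φ(3) = 3 − 1 = 2.
φ(7) = 7 − 1 = 6.
φ(19) = 19 − 1 = 18.
φ(41) = 41 − 1 = 40.
Multiply: 2 · 6 · 18 · 40 = 8640.

8640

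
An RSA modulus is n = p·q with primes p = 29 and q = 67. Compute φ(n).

φ(29) = 29 − 1 = 28.
φ(67) = 67 − 1 = 66.
Multiply: 28 · 66 = 1848.

1848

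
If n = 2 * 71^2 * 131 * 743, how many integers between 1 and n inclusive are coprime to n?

φ(981311306) = 981311306 · (1 − 1/2) · (1 − 1/71) · (1 − 1/131) · (1 − 1/743)
       = 981311306 · 6752200/13821286 = 479406200.

479406200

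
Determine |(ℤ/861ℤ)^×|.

480

Factor 861: 861 = 3 · 7 · 41.
φ(3) = 3 − 1 = 2.
φ(7) = 7 − 1 = 6.
φ(41) = 41 − 1 = 40.
φ(861) = 2 × 6 × 40 = 480.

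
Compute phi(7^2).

φ(49) = 49 · (1 − 1/7)
       = 49 · 6/7 = 42.

42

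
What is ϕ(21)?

12

Factor 21: 21 = 3 × 7.
φ(3) = 3 − 1 = 2.
φ(7) = 7 − 1 = 6.
Multiply: 2 · 6 = 12.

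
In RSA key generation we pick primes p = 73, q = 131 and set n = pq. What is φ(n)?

9360

φ(9563) = 9563 · (1 − 1/73) · (1 − 1/131)
       = 9563 · 9360/9563 = 9360.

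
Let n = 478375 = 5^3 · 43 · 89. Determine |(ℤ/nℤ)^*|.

φ(5^3) = 5^3 − 5^2 = 125 − 25 = 100.
φ(43) = 43 − 1 = 42.
φ(89) = 89 − 1 = 88.
φ(478375) = 100 × 42 × 88 = 369600.

369600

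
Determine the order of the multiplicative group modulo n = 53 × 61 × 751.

φ(53) = 53 − 1 = 52.
φ(61) = 61 − 1 = 60.
φ(751) = 751 − 1 = 750.
φ(2427983) = 52 × 60 × 750 = 2340000.

2340000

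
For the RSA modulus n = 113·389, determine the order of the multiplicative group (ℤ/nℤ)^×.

φ(113) = 113 − 1 = 112.
φ(389) = 389 − 1 = 388.
Since φ is multiplicative, φ(43957) = 112 · 388 = 43456.

43456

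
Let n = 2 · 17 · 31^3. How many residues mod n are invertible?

461280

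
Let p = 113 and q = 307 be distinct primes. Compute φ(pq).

φ(pq) = (p−1)(q−1) = 112 · 306 = 34272.

34272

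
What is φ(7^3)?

φ(7^3) = 7^3 − 7^2 = 343 − 49 = 294.

294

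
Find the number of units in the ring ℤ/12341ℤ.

10080

12341 = 7 · 41 · 43.
φ(7) = 7 − 1 = 6.
φ(41) = 41 − 1 = 40.
φ(43) = 43 − 1 = 42.
Since φ is multiplicative, φ(12341) = 6 · 40 · 42 = 10080.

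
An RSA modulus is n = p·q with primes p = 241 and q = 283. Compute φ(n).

φ(n) = (p − 1)(q − 1) = (241−1)(283−1) = 240·282 = 67680.

67680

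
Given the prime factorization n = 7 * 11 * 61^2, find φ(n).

219600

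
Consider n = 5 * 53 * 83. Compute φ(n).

φ(5) = 5 − 1 = 4.
φ(53) = 53 − 1 = 52.
φ(83) = 83 − 1 = 82.
Multiply: 4 · 52 · 82 = 17056.

17056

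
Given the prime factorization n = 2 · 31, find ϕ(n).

30

φ(2) = 2 − 1 = 1.
φ(31) = 31 − 1 = 30.
φ(62) = 1 × 30 = 30.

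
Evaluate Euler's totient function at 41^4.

2756840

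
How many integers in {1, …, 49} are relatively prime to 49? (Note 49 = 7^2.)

42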